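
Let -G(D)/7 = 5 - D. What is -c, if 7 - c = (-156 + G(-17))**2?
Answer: 96093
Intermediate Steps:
G(D) = -35 + 7*D (G(D) = -7*(5 - D) = -35 + 7*D)
c = -96093 (c = 7 - (-156 + (-35 + 7*(-17)))**2 = 7 - (-156 + (-35 - 119))**2 = 7 - (-156 - 154)**2 = 7 - 1*(-310)**2 = 7 - 1*96100 = 7 - 96100 = -96093)
-c = -1*(-96093) = 96093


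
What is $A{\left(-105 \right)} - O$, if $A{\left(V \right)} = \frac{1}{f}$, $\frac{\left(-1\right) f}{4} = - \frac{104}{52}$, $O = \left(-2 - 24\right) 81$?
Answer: $\frac{16849}{8} \approx 2106.1$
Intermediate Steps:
$O = -2106$ ($O = \left(-26\right) 81 = -2106$)
$f = 8$ ($f = - 4 \left(- \frac{104}{52}\right) = - 4 \left(\left(-104\right) \frac{1}{52}\right) = \left(-4\right) \left(-2\right) = 8$)
$A{\left(V \right)} = \frac{1}{8}$
$A{\left(-105 \right)} - O = \frac{1}{8} - -2106 = \frac{1}{8} + 2106 = \frac{16849}{8}$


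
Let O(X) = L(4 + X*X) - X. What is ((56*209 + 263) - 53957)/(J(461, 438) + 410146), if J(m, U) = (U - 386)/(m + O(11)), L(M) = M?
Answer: -12072125/117917001 ≈ -0.10238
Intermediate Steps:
O(X) = 4 + X² - X (O(X) = (4 + X*X) - X = (4 + X²) - X = 4 + X² - X)
J(m, U) = (-386 + U)/(114 + m) (J(m, U) = (U - 386)/(m + (4 + 11² - 1*11)) = (-386 + U)/(m + (4 + 121 - 11)) = (-386 + U)/(m + 114) = (-386 + U)/(114 + m))
((56*209 + 263) - 53957)/(J(461, 438) + 410146) = ((56*209 + 263) - 53957)/((-386 + 438)/(114 + 461) + 410146) = ((11704 + 263) - 53957)/(52/575 + 410146) = (11967 - 53957)/((1/575)*52 + 410146) = -41990/(52/575 + 410146) = -41990/235834002/575 = -41990*575/235834002 = -12072125/117917001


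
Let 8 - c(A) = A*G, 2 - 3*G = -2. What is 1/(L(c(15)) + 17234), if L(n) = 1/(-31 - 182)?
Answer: 213/3670841 ≈ 5.8025e-5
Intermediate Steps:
G = 4/3 (G = 2/3 - 1/3*(-2) = 2/3 + 2/3 = 4/3 ≈ 1.3333)
c(A) = 8 - 4*A/3 (c(A) = 8 - A*4/3 = 8 - 4*A/3)
L(n) = -1/213 (L(n) = 1/(-213) = -1/213)
1/(L(c(15)) + 17234) = 1/(-1/213 + 17234) = 1/(3670841/213) = 213/3670841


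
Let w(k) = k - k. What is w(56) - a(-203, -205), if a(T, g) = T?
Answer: 203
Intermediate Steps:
w(k) = 0
w(56) - a(-203, -205) = 0 - 1*(-203) = 0 + 203 = 203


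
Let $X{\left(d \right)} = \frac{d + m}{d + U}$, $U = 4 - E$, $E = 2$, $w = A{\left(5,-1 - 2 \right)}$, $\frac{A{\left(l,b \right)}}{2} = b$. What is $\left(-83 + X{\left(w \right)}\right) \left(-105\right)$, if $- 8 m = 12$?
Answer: $\frac{68145}{8} \approx 8518.1$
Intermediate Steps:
$A{\left(l,b \right)} = 2 b$
$w = -6$ ($w = 2 \left(-1 - 2\right) = 2 \left(-3\right) = -6$)
$m = - \frac{3}{2}$ ($m = \left(- \frac{1}{8}\right) 12 = - \frac{3}{2} \approx -1.5$)
$U = 2$ ($U = 4 - 2 = 2$)
$X{\left(d \right)} = \frac{- \frac{3}{2} + d}{2 + d}$ ($X{\left(d \right)} = \frac{d - \frac{3}{2}}{d + 2} = \frac{- \frac{3}{2} + d}{2 + d}$)
$\left(-83 + X{\left(w \right)}\right) \left(-105\right) = \left(-83 + \frac{- \frac{3}{2} - 6}{2 - 6}\right) \left(-105\right) = \left(-83 + \frac{1}{-4} \left(- \frac{15}{2}\right)\right) \left(-105\right) = \left(-83 - - \frac{15}{8}\right) \left(-105\right) = \left(-83 + \frac{15}{8}\right) \left(-105\right) = \left(- \frac{649}{8}\right) \left(-105\right) = \frac{68145}{8}$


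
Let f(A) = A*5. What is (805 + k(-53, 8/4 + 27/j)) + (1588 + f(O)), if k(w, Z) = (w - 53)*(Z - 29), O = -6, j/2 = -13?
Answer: 69356/13 ≈ 5335.1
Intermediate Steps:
j = -26 (j = 2*(-13) = -26)
k(w, Z) = (-53 + w)*(-29 + Z)
f(A) = 5*A
(805 + k(-53, 8/4 + 27/j)) + (1588 + f(O)) = (805 + (1537 - 53*(8/4 + 27/(-26)) - 29*(-53) + (8/4 + 27/(-26))*(-53))) + (1588 + 5*(-6)) = (805 + (1537 - 53*(8*(1/4) + 27*(-1/26)) + 1537 + (8*(1/4) + 27*(-1/26))*(-53))) + (1588 - 30) = (805 + (1537 - 53*(2 - 27/26) + 1537 + (2 - 27/26)*(-53))) + 1558 = (805 + (1537 - 53*25/26 + 1537 + (25/26)*(-53))) + 1558 = (805 + (1537 - 1325/26 + 1537 - 1325/26)) + 1558 = (805 + 38637/13) + 1558 = 49102/13 + 1558 = 69356/13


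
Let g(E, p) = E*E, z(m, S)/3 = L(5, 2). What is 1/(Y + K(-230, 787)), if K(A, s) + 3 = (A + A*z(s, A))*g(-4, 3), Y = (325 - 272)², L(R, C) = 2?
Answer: -1/22954 ≈ -4.3565e-5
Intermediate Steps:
z(m, S) = 6 (z(m, S) = 3*2 = 6)
g(E, p) = E²
Y = 2809 (Y = 53² = 2809)
K(A, s) = -3 + 112*A (K(A, s) = -3 + (A + A*6)*(-4)² = -3 + (A + 6*A)*16 = -3 + (7*A)*16 = -3 + 112*A)
1/(Y + K(-230, 787)) = 1/(2809 + (-3 + 112*(-230))) = 1/(2809 + (-3 - 25760)) = 1/(2809 - 25763) = 1/(-22954) = -1/22954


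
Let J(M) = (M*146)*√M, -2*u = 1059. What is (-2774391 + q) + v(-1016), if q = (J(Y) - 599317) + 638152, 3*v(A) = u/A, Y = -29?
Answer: -5558649439/2032 - 4234*I*√29 ≈ -2.7356e+6 - 22801.0*I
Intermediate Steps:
u = -1059/2 (u = -½*1059 = -1059/2 ≈ -529.50)
v(A) = -353/(2*A) (v(A) = (-1059/(2*A))/3 = -353/(2*A))
J(M) = 146*M^(3/2) (J(M) = (146*M)*√M = 146*M^(3/2))
q = 38835 - 4234*I*√29 (q = (146*(-29)^(3/2) - 599317) + 638152 = (146*(-29*I*√29) - 599317) + 638152 = (-4234*I*√29 - 599317) + 638152 = (-599317 - 4234*I*√29) + 638152 = 38835 - 4234*I*√29 ≈ 38835.0 - 22801.0*I)
(-2774391 + q) + v(-1016) = (-2774391 + (38835 - 4234*I*√29)) - 353/2/(-1016) = (-2735556 - 4234*I*√29) - 353/2*(-1/1016) = (-2735556 - 4234*I*√29) + 353/2032 = -5558649439/2032 - 4234*I*√29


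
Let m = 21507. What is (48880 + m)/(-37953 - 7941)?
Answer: -70387/45894 ≈ -1.5337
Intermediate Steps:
(48880 + m)/(-37953 - 7941) = (48880 + 21507)/(-37953 - 7941) = 70387/(-45894) = 70387*(-1/45894) = -70387/45894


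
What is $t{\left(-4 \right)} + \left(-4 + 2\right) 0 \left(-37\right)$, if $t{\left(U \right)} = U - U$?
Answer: $0$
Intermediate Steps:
$t{\left(U \right)} = 0$
$t{\left(-4 \right)} + \left(-4 + 2\right) 0 \left(-37\right) = 0 + \left(-4 + 2\right) 0 \left(-37\right) = 0 + \left(-2\right) 0 \left(-37\right) = 0 + 0 \left(-37\right) = 0 + 0 = 0$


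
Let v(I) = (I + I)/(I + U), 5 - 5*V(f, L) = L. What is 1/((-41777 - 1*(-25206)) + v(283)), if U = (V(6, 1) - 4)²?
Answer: -7331/121467851 ≈ -6.0353e-5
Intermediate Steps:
V(f, L) = 1 - L/5
U = 256/25 (U = ((1 - ⅕*1) - 4)² = ((1 - ⅕) - 4)² = (⅘ - 4)² = (-16/5)² = 256/25 ≈ 10.240)
v(I) = 2*I/(256/25 + I) (v(I) = (I + I)/(I + 256/25) = (2*I)/(256/25 + I) = 2*I/(256/25 + I))
1/((-41777 - 1*(-25206)) + v(283)) = 1/((-41777 - 1*(-25206)) + 50*283/(256 + 25*283)) = 1/((-41777 + 25206) + 50*283/(256 + 7075)) = 1/(-16571 + 50*283/7331) = 1/(-16571 + 50*283*(1/7331)) = 1/(-16571 + 14150/7331) = 1/(-121467851/7331) = -7331/121467851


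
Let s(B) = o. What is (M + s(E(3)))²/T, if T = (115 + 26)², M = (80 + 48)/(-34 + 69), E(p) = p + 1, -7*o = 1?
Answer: 1681/2706025 ≈ 0.00062121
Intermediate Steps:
o = -⅐ (o = -⅐*1 = -⅐ ≈ -0.14286)
E(p) = 1 + p
s(B) = -⅐
M = 128/35 ≈ 3.6571
T = 19881 (T = 141² = 19881)
(M + s(E(3)))²/T = (128/35 - ⅐)²/19881 = (123/35)²*(1/19881) = (15129/1225)*(1/19881) = 1681/2706025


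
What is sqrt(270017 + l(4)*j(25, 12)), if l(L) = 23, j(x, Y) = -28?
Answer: sqrt(269373) ≈ 519.01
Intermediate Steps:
sqrt(270017 + l(4)*j(25, 12)) = sqrt(270017 + 23*(-28)) = sqrt(270017 - 644) = sqrt(269373)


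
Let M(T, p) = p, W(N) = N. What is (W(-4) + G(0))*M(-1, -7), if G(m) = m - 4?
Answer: 56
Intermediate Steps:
G(m) = -4 + m
(W(-4) + G(0))*M(-1, -7) = (-4 + (-4 + 0))*(-7) = (-4 - 4)*(-7) = -8*(-7) = 56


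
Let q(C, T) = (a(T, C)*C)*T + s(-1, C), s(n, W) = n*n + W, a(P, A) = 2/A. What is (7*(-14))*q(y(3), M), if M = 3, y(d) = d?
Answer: -980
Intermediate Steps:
s(n, W) = W + n² (s(n, W) = n² + W = W + n²)
q(C, T) = 1 + C + 2*T (q(C, T) = ((2/C)*C)*T + (C + (-1)²) = 2*T + (C + 1) = 2*T + (1 + C) = 1 + C + 2*T)
(7*(-14))*q(y(3), M) = (7*(-14))*(1 + 3 + 2*3) = -98*(1 + 3 + 6) = -98*10 = -980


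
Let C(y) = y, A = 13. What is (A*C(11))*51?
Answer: 7293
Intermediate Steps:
(A*C(11))*51 = (13*11)*51 = 143*51 = 7293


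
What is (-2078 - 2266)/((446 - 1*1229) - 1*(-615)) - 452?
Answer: -2983/7 ≈ -426.14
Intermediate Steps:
(-2078 - 2266)/((446 - 1*1229) - 1*(-615)) - 452 = -4344/((446 - 1229) + 615) - 452 = -4344/(-783 + 615) - 452 = -4344/(-168) - 452 = -4344*(-1/168) - 452 = 181/7 - 452 = -2983/7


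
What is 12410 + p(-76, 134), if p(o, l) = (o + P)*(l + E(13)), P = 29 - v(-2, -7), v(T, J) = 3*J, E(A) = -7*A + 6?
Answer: 11136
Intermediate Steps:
E(A) = 6 - 7*A
P = 50 (P = 29 - 3*(-7) = 29 - 1*(-21) = 29 + 21 = 50)
p(o, l) = (-85 + l)*(50 + o) (p(o, l) = (o + 50)*(l + (6 - 7*13)) = (50 + o)*(l + (6 - 91)) = (50 + o)*(l - 85) = (50 + o)*(-85 + l) = (-85 + l)*(50 + o))
12410 + p(-76, 134) = 12410 + (-4250 - 85*(-76) + 50*134 + 134*(-76)) = 12410 + (-4250 + 6460 + 6700 - 10184) = 12410 - 1274 = 11136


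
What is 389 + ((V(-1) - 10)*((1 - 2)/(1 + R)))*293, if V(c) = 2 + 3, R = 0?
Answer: 1854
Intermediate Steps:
V(c) = 5
389 + ((V(-1) - 10)*((1 - 2)/(1 + R)))*293 = 389 + ((5 - 10)*((1 - 2)/(1 + 0)))*293 = 389 - (-5)/1*293 = 389 - (-5)*293 = 389 - 5*(-1)*293 = 389 + 5*293 = 389 + 1465 = 1854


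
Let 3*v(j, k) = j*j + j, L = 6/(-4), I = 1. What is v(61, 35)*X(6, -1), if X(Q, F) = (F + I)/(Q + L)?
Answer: 0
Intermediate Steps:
L = -3/2 (L = 6*(-1/4) = -3/2 ≈ -1.5000)
v(j, k) = j/3 + j**2/3 (v(j, k) = (j*j + j)/3 = (j**2 + j)/3 = (j + j**2)/3 = j/3 + j**2/3)
X(Q, F) = (1 + F)/(-3/2 + Q) (X(Q, F) = (F + 1)/(Q - 3/2) = (1 + F)/(-3/2 + Q))
v(61, 35)*X(6, -1) = ((1/3)*61*(1 + 61))*(2*(1 - 1)/(-3 + 2*6)) = ((1/3)*61*62)*(2*0/(-3 + 12)) = 3782*(2*0/9)/3 = 3782*(2*(1/9)*0)/3 = (3782/3)*0 = 0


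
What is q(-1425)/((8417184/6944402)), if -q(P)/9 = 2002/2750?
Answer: -947910873/175358000 ≈ -5.4056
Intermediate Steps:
q(P) = -819/125 (q(P) = -18018/2750 = -9*91/125 = -819/125)
q(-1425)/((8417184/6944402)) = -819/(125*(8417184/6944402)) = -819/(125*(8417184*(1/6944402))) = -819/(125*4208592/3472201) = -819/125*3472201/4208592 = -947910873/175358000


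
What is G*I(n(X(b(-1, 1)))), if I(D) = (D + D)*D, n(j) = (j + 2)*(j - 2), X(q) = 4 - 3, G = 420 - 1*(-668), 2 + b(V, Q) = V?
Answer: 19584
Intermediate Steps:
b(V, Q) = -2 + V
G = 1088 (G = 420 + 668 = 1088)
X(q) = 1
n(j) = (-2 + j)*(2 + j) (n(j) = (2 + j)*(-2 + j) = (-2 + j)*(2 + j))
I(D) = 2*D**2 (I(D) = (2*D)*D = 2*D**2)
G*I(n(X(b(-1, 1)))) = 1088*(2*(-4 + 1**2)**2) = 1088*(2*(-4 + 1)**2) = 1088*(2*(-3)**2) = 1088*(2*9) = 1088*18 = 19584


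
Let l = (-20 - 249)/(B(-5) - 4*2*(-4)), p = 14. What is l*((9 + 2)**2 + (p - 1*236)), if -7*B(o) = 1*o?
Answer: 190183/229 ≈ 830.49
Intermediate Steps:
B(o) = -o/7
l = -1883/229 (l = (-20 - 249)/(-1/7*(-5) - 4*2*(-4)) = -269/(5/7 - 8*(-4)) = -269/(5/7 + 32) = -269/229/7 = -269*7/229 = -1883/229 ≈ -8.2227)
l*((9 + 2)**2 + (p - 1*236)) = -1883*((9 + 2)**2 + (14 - 1*236))/229 = -1883*(11**2 + (14 - 236))/229 = -1883*(121 - 222)/229 = -1883/229*(-101) = 190183/229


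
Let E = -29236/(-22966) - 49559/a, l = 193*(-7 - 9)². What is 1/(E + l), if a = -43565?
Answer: 500256895/24717898587327 ≈ 2.0239e-5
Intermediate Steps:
l = 49408 (l = 193*(-16)² = 193*256 = 49408)
E = 1205919167/500256895 (E = -29236/(-22966) - 49559/(-43565) = -29236*(-1/22966) - 49559*(-1/43565) = 14618/11483 + 49559/43565 = 1205919167/500256895 ≈ 2.4106)
1/(E + l) = 1/(1205919167/500256895 + 49408) = 1/(24717898587327/500256895) = 500256895/24717898587327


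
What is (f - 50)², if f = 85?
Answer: 1225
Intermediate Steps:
(f - 50)² = (85 - 50)² = 35² = 1225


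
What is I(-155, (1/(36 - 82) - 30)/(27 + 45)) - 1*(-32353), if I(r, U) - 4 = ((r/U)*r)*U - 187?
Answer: 56195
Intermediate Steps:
I(r, U) = -183 + r**2 (I(r, U) = 4 + (((r/U)*r)*U - 187) = 4 + ((r**2/U)*U - 187) = 4 + (r**2 - 187) = 4 + (-187 + r**2) = -183 + r**2)
I(-155, (1/(36 - 82) - 30)/(27 + 45)) - 1*(-32353) = (-183 + (-155)**2) - 1*(-32353) = (-183 + 24025) + 32353 = 23842 + 32353 = 56195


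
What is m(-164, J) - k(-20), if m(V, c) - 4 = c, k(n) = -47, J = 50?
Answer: 101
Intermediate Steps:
m(V, c) = 4 + c
m(-164, J) - k(-20) = (4 + 50) - 1*(-47) = 54 + 47 = 101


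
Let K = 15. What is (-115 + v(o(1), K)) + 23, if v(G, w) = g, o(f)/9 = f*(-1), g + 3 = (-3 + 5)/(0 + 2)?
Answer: -94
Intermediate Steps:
g = -2 (g = -3 + (-3 + 5)/(0 + 2) = -3 + 2/2 = -3 + 2*(½) = -3 + 1 = -2)
o(f) = -9*f (o(f) = 9*(f*(-1)) = 9*(-f) = -9*f)
v(G, w) = -2
(-115 + v(o(1), K)) + 23 = (-115 - 2) + 23 = -117 + 23 = -94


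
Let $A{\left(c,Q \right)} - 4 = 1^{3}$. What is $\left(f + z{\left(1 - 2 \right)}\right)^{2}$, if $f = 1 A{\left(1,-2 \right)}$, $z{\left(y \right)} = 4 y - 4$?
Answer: $9$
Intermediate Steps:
$z{\left(y \right)} = -4 + 4 y$
$A{\left(c,Q \right)} = 5$ ($A{\left(c,Q \right)} = 4 + 1^{3} = 4 + 1 = 5$)
$f = 5$ ($f = 1 \cdot 5 = 5$)
$\left(f + z{\left(1 - 2 \right)}\right)^{2} = \left(5 - \left(4 - 4 \left(1 - 2\right)\right)\right)^{2} = \left(5 + \left(-4 + 4 \left(-1\right)\right)\right)^{2} = \left(5 - 8\right)^{2} = \left(-3\right)^{2} = 9$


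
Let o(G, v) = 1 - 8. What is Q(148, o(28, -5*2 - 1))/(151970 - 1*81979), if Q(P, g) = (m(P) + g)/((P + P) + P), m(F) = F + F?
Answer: 289/31076004 ≈ 9.2998e-6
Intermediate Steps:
m(F) = 2*F
o(G, v) = -7
Q(P, g) = (g + 2*P)/(3*P) (Q(P, g) = (2*P + g)/((P + P) + P) = (g + 2*P)/(2*P + P) = (g + 2*P)/((3*P)) = (g + 2*P)*(1/(3*P)) = (g + 2*P)/(3*P))
Q(148, o(28, -5*2 - 1))/(151970 - 1*81979) = ((⅓)*(-7 + 2*148)/148)/(151970 - 1*81979) = ((⅓)*(1/148)*(-7 + 296))/(151970 - 81979) = ((⅓)*(1/148)*289)/69991 = (289/444)*(1/69991) = 289/31076004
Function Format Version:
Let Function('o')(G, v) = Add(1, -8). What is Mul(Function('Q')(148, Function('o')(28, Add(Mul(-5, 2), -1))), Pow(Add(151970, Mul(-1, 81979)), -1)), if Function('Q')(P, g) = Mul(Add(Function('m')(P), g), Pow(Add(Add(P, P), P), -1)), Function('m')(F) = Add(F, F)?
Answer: Rational(289, 31076004) ≈ 9.2998e-6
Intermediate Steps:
Function('m')(F) = Mul(2, F)
Function('o')(G, v) = -7
Function('Q')(P, g) = Mul(Rational(1, 3), Pow(P, -1), Add(g, Mul(2, P))) (Function('Q')(P, g) = Mul(Add(Mul(2, P), g), Pow(Add(Add(P, P), P), -1)) = Mul(Add(g, Mul(2, P)), Pow(Add(Mul(2, P), P), -1)) = Mul(Add(g, Mul(2, P)), Pow(Mul(3, P), -1)) = Mul(Add(g, Mul(2, P)), Mul(Rational(1, 3), Pow(P, -1))) = Mul(Rational(1, 3), Pow(P, -1), Add(g, Mul(2, P))))
Mul(Function('Q')(148, Function('o')(28, Add(Mul(-5, 2), -1))), Pow(Add(151970, Mul(-1, 81979)), -1)) = Mul(Mul(Rational(1, 3), Pow(148, -1), Add(-7, Mul(2, 148))), Pow(Add(151970, Mul(-1, 81979)), -1)) = Mul(Mul(Rational(1, 3), Rational(1, 148), Add(-7, 296)), Pow(Add(151970, -81979), -1)) = Mul(Mul(Rational(1, 3), Rational(1, 148), 289), Pow(69991, -1)) = Mul(Rational(289, 444), Rational(1, 69991)) = Rational(289, 31076004)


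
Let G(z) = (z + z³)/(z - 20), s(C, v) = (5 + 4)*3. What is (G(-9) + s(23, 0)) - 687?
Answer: -18402/29 ≈ -634.55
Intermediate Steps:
s(C, v) = 27 (s(C, v) = 9*3 = 27)
G(z) = (z + z³)/(-20 + z)
(G(-9) + s(23, 0)) - 687 = ((-9 + (-9)³)/(-20 - 9) + 27) - 687 = ((-9 - 729)/(-29) + 27) - 687 = (-1/29*(-738) + 27) - 687 = (738/29 + 27) - 687 = 1521/29 - 687 = -18402/29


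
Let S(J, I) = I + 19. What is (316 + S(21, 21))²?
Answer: 126736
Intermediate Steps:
S(J, I) = 19 + I
(316 + S(21, 21))² = (316 + (19 + 21))² = (316 + 40)² = 356² = 126736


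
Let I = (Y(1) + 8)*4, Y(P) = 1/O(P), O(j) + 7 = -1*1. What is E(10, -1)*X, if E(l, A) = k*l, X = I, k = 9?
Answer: 2835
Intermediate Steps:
O(j) = -8 (O(j) = -7 - 1*1 = -7 - 1 = -8)
Y(P) = -⅛ (Y(P) = 1/(-8) = -⅛)
I = 63/2 (I = (-⅛ + 8)*4 = (63/8)*4 = 63/2 ≈ 31.500)
X = 63/2 ≈ 31.500
E(l, A) = 9*l
E(10, -1)*X = (9*10)*(63/2) = 90*(63/2) = 2835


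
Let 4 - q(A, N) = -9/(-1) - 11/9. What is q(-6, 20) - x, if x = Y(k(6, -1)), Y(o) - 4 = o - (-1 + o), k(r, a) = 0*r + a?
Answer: -79/9 ≈ -8.7778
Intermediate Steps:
q(A, N) = -34/9 (q(A, N) = 4 - (-9/(-1) - 11/9) = 4 - (-9*(-1) - 11*1/9) = 4 - (9 - 11/9) = 4 - 1*70/9 = 4 - 70/9 = -34/9)
k(r, a) = a (k(r, a) = 0 + a = a)
Y(o) = 5 (Y(o) = 4 + (o - (-1 + o)) = 4 + (o + (1 - o)) = 4 + 1 = 5)
x = 5
q(-6, 20) - x = -34/9 - 1*5 = -34/9 - 5 = -79/9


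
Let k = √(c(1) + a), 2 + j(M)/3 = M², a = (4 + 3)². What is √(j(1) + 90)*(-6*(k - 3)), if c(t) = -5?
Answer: -12*√957 + 18*√87 ≈ -203.33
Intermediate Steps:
a = 49 (a = 7² = 49)
j(M) = -6 + 3*M²
k = 2*√11 (k = √(-5 + 49) = √44 = 2*√11 ≈ 6.6332)
√(j(1) + 90)*(-6*(k - 3)) = √((-6 + 3*1²) + 90)*(-6*(2*√11 - 3)) = √((-6 + 3*1) + 90)*(-6*(-3 + 2*√11)) = √((-6 + 3) + 90)*(18 - 12*√11) = √(-3 + 90)*(18 - 12*√11) = √87*(18 - 12*√11)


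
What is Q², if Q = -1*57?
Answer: 3249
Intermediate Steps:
Q = -57
Q² = (-57)² = 3249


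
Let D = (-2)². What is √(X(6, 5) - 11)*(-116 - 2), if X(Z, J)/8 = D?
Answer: -118*√21 ≈ -540.74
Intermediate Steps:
D = 4
X(Z, J) = 32 (X(Z, J) = 8*4 = 32)
√(X(6, 5) - 11)*(-116 - 2) = √(32 - 11)*(-116 - 2) = √21*(-118) = -118*√21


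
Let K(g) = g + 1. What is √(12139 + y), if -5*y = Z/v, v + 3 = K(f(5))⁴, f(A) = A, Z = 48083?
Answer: 2*√126763379670/6465 ≈ 110.14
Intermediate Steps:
K(g) = 1 + g
v = 1293 (v = -3 + (1 + 5)⁴ = -3 + 6⁴ = -3 + 1296 = 1293)
y = -48083/6465 (y = -48083/(5*1293) = -⅕*48083/1293 = -48083/6465 ≈ -7.4374)
√(12139 + y) = √(12139 - 48083/6465) = √(78430552/6465) = 2*√126763379670/6465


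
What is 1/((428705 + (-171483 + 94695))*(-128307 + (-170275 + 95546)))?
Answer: -1/71451820012 ≈ -1.3995e-11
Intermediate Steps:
1/((428705 + (-171483 + 94695))*(-128307 + (-170275 + 95546))) = 1/((428705 - 76788)*(-128307 - 74729)) = 1/(351917*(-203036)) = 1/(-71451820012) = -1/71451820012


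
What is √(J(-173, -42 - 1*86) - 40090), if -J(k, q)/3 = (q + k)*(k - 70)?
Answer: I*√259519 ≈ 509.43*I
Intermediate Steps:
J(k, q) = -3*(-70 + k)*(k + q) (J(k, q) = -3*(q + k)*(k - 70) = -3*(k + q)*(-70 + k) = -3*(-70 + k)*(k + q))
√(J(-173, -42 - 1*86) - 40090) = √((-3*(-173)² + 210*(-173) + 210*(-42 - 1*86) - 3*(-173)*(-42 - 1*86)) - 40090) = √((-3*29929 - 36330 + 210*(-42 - 86) - 3*(-173)*(-42 - 86)) - 40090) = √((-89787 - 36330 + 210*(-128) - 3*(-173)*(-128)) - 40090) = √((-89787 - 36330 - 26880 - 66432) - 40090) = √(-219429 - 40090) = √(-259519) = I*√259519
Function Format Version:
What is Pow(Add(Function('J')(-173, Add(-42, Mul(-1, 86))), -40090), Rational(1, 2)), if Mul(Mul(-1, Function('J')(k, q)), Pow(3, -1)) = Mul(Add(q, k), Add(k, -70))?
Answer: Mul(I, Pow(259519, Rational(1, 2))) ≈ Mul(509.43, I)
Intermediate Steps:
Function('J')(k, q) = Mul(-3, Add(-70, k), Add(k, q)) (Function('J')(k, q) = Mul(-3, Mul(Add(q, k), Add(k, -70))) = Mul(-3, Mul(Add(k, q), Add(-70, k))) = Mul(-3, Mul(Add(-70, k), Add(k, q))) = Mul(-3, Add(-70, k), Add(k, q)))
Pow(Add(Function('J')(-173, Add(-42, Mul(-1, 86))), -40090), Rational(1, 2)) = Pow(Add(Add(Mul(-3, Pow(-173, 2)), Mul(210, -173), Mul(210, Add(-42, Mul(-1, 86))), Mul(-3, -173, Add(-42, Mul(-1, 86)))), -40090), Rational(1, 2)) = Pow(Add(Add(Mul(-3, 29929), -36330, Mul(210, Add(-42, -86)), Mul(-3, -173, Add(-42, -86))), -40090), Rational(1, 2)) = Pow(Add(Add(-89787, -36330, Mul(210, -128), Mul(-3, -173, -128)), -40090), Rational(1, 2)) = Pow(Add(Add(-89787, -36330, -26880, -66432), -40090), Rational(1, 2)) = Pow(Add(-219429, -40090), Rational(1, 2)) = Pow(-259519, Rational(1, 2)) = Mul(I, Pow(259519, Rational(1, 2)))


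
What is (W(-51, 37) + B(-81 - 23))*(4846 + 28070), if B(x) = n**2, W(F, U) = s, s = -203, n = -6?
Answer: -5496972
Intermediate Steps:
W(F, U) = -203
B(x) = 36 (B(x) = (-6)**2 = 36)
(W(-51, 37) + B(-81 - 23))*(4846 + 28070) = (-203 + 36)*(4846 + 28070) = -167*32916 = -5496972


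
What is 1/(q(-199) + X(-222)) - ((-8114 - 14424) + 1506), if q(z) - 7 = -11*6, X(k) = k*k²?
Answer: 230113362423/10941107 ≈ 21032.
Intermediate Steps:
X(k) = k³
q(z) = -59 (q(z) = 7 - 11*6 = 7 - 66 = -59)
1/(q(-199) + X(-222)) - ((-8114 - 14424) + 1506) = 1/(-59 + (-222)³) - ((-8114 - 14424) + 1506) = 1/(-59 - 10941048) - (-22538 + 1506) = 1/(-10941107) - 1*(-21032) = -1/10941107 + 21032 = 230113362423/10941107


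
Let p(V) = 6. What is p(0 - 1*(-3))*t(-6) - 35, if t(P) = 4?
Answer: -11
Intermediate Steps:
p(0 - 1*(-3))*t(-6) - 35 = 6*4 - 35 = 24 - 35 = -11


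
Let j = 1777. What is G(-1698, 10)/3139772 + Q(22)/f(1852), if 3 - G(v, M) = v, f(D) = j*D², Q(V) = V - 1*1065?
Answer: 2591054287703/4784180023733744 ≈ 0.00054159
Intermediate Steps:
Q(V) = -1065 + V (Q(V) = V - 1065 = -1065 + V)
f(D) = 1777*D²
G(v, M) = 3 - v
G(-1698, 10)/3139772 + Q(22)/f(1852) = (3 - 1*(-1698))/3139772 + (-1065 + 22)/((1777*1852²)) = (3 + 1698)*(1/3139772) - 1043/(1777*3429904) = 1701*(1/3139772) - 1043/6094939408 = 1701/3139772 - 1043*1/6094939408 = 1701/3139772 - 1043/6094939408 = 2591054287703/4784180023733744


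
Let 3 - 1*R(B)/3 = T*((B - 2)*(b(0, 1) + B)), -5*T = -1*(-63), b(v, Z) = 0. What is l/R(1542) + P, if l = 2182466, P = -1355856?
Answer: -121705581986062/89762913 ≈ -1.3559e+6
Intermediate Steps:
T = -63/5 (T = -(-1)*(-63)/5 = -⅕*63 = -63/5 ≈ -12.600)
R(B) = 9 + 189*B*(-2 + B)/5 (R(B) = 9 - (-189)*(B - 2)*(0 + B)/5 = 9 - (-189)*(-2 + B)*B/5 = 9 - (-189)*B*(-2 + B)/5 = 9 + 189*B*(-2 + B)/5)
l/R(1542) + P = 2182466/(9 - 378/5*1542 + (189/5)*1542²) - 1355856 = 2182466/(9 - 582876/5 + (189/5)*2377764) - 1355856 = 2182466/(9 - 582876/5 + 449397396/5) - 1355856 = 2182466/89762913 - 1355856 = -121705581986062/89762913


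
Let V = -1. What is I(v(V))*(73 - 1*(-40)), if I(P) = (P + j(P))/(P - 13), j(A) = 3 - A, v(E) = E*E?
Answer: -113/4 ≈ -28.250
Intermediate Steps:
v(E) = E²
I(P) = 3/(-13 + P) (I(P) = (P + (3 - P))/(P - 13) = 3/(-13 + P))
I(v(V))*(73 - 1*(-40)) = (3/(-13 + (-1)²))*(73 - 1*(-40)) = (3/(-13 + 1))*(73 + 40) = (3/(-12))*113 = (3*(-1/12))*113 = -¼*113 = -113/4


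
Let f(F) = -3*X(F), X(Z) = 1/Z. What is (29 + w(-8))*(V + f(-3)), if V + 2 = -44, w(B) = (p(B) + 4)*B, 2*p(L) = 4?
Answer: 855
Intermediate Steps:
p(L) = 2 (p(L) = (½)*4 = 2)
w(B) = 6*B (w(B) = (2 + 4)*B = 6*B)
V = -46 (V = -2 - 44 = -46)
f(F) = -3/F
(29 + w(-8))*(V + f(-3)) = (29 + 6*(-8))*(-46 - 3/(-3)) = (29 - 48)*(-46 - 3*(-⅓)) = -19*(-46 + 1) = -19*(-45) = 855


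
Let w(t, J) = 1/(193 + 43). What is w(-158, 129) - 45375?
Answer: -10708499/236 ≈ -45375.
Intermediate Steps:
w(t, J) = 1/236
w(-158, 129) - 45375 = 1/236 - 45375 = -10708499/236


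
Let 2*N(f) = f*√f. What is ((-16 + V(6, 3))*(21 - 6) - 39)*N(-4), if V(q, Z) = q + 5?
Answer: 456*I ≈ 456.0*I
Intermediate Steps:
V(q, Z) = 5 + q
N(f) = f^(3/2)/2 (N(f) = (f*√f)/2 = f^(3/2)/2)
((-16 + V(6, 3))*(21 - 6) - 39)*N(-4) = ((-16 + (5 + 6))*(21 - 6) - 39)*((-4)^(3/2)/2) = ((-16 + 11)*15 - 39)*((-8*I)/2) = (-5*15 - 39)*(-4*I) = (-75 - 39)*(-4*I) = -(-456)*I = 456*I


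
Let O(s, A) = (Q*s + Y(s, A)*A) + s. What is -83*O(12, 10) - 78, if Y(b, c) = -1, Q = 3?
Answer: -3232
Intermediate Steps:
O(s, A) = -A + 4*s (O(s, A) = (3*s - A) + s = (-A + 3*s) + s = -A + 4*s)
-83*O(12, 10) - 78 = -83*(-1*10 + 4*12) - 78 = -83*(-10 + 48) - 78 = -83*38 - 78 = -3154 - 78 = -3232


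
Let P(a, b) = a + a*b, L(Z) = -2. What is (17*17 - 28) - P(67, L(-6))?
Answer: 328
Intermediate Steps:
(17*17 - 28) - P(67, L(-6)) = (17*17 - 28) - 67*(1 - 2) = (289 - 28) - 67*(-1) = 261 - 1*(-67) = 261 + 67 = 328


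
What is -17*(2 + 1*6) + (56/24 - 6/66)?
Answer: -4414/33 ≈ -133.76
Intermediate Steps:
-17*(2 + 1*6) + (56/24 - 6/66) = -17*(2 + 6) + (56*(1/24) - 6*1/66) = -17*8 + (7/3 - 1/11) = -136 + 74/33 = -4414/33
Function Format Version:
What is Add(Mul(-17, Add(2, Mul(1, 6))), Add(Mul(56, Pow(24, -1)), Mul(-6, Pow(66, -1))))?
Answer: Rational(-4414, 33) ≈ -133.76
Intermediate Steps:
Add(Mul(-17, Add(2, Mul(1, 6))), Add(Mul(56, Pow(24, -1)), Mul(-6, Pow(66, -1)))) = Add(Mul(-17, Add(2, 6)), Add(Mul(56, Rational(1, 24)), Mul(-6, Rational(1, 66)))) = Add(Mul(-17, 8), Add(Rational(7, 3), Rational(-1, 11))) = Add(-136, Rational(74, 33)) = Rational(-4414, 33)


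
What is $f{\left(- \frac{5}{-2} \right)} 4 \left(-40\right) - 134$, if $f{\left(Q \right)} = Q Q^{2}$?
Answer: $-2634$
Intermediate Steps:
$f{\left(Q \right)} = Q^{3}$
$f{\left(- \frac{5}{-2} \right)} 4 \left(-40\right) - 134 = \left(- \frac{5}{-2}\right)^{3} \cdot 4 \left(-40\right) - 134 = \left(\left(-5\right) \left(- \frac{1}{2}\right)\right)^{3} \cdot 4 \left(-40\right) - 134 = \left(\frac{5}{2}\right)^{3} \cdot 4 \left(-40\right) - 134 = \frac{125}{8} \cdot 4 \left(-40\right) - 134 = \frac{125}{2} \left(-40\right) - 134 = -2500 - 134 = -2634$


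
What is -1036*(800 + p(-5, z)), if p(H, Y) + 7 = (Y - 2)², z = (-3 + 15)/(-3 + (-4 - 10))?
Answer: -239619548/289 ≈ -8.2913e+5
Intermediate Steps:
z = -12/17 (z = 12/(-3 - 14) = 12/(-17) = 12*(-1/17) = -12/17 ≈ -0.70588)
p(H, Y) = -7 + (-2 + Y)² (p(H, Y) = -7 + (Y - 2)² = -7 + (-2 + Y)²)
-1036*(800 + p(-5, z)) = -1036*(800 + (-7 + (-2 - 12/17)²)) = -1036*(800 + (-7 + (-46/17)²)) = -1036*(800 + (-7 + 2116/289)) = -1036*(800 + 93/289) = -1036*231293/289 = -239619548/289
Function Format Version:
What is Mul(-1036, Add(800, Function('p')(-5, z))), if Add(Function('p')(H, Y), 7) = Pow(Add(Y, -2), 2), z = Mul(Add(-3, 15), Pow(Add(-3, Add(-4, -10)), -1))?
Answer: Rational(-239619548, 289) ≈ -8.2913e+5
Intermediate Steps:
z = Rational(-12, 17) (z = Mul(12, Pow(Add(-3, -14), -1)) = Mul(12, Pow(-17, -1)) = Mul(12, Rational(-1, 17)) = Rational(-12, 17) ≈ -0.70588)
Function('p')(H, Y) = Add(-7, Pow(Add(-2, Y), 2)) (Function('p')(H, Y) = Add(-7, Pow(Add(Y, -2), 2)) = Add(-7, Pow(Add(-2, Y), 2)))
Mul(-1036, Add(800, Function('p')(-5, z))) = Mul(-1036, Add(800, Add(-7, Pow(Add(-2, Rational(-12, 17)), 2)))) = Mul(-1036, Add(800, Add(-7, Pow(Rational(-46, 17), 2)))) = Mul(-1036, Add(800, Add(-7, Rational(2116, 289)))) = Mul(-1036, Add(800, Rational(93, 289))) = Mul(-1036, Rational(231293, 289)) = Rational(-239619548, 289)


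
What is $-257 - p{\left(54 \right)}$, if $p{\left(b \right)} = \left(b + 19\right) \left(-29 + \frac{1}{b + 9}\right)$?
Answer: $\frac{117107}{63} \approx 1858.8$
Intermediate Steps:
$p{\left(b \right)} = \left(-29 + \frac{1}{9 + b}\right) \left(19 + b\right)$ ($p{\left(b \right)} = \left(19 + b\right) \left(-29 + \frac{1}{9 + b}\right) = \left(-29 + \frac{1}{9 + b}\right) \left(19 + b\right)$)
$-257 - p{\left(54 \right)} = -257 - \frac{-4940 - 43794 - 29 \cdot 54^{2}}{9 + 54} = -257 - \frac{-4940 - 43794 - 84564}{63} = -257 - \frac{1}{63} \left(-133298\right) = -257 - - \frac{133298}{63} = -257 + \frac{133298}{63} = \frac{117107}{63}$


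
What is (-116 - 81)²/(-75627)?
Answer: -38809/75627 ≈ -0.51316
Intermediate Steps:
(-116 - 81)²/(-75627) = (-197)²*(-1/75627) = 38809*(-1/75627) = -38809/75627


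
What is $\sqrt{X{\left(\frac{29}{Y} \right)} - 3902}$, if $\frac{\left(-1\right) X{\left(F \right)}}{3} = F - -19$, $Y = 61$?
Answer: $\frac{i \sqrt{14736746}}{61} \approx 62.932 i$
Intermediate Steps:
$X{\left(F \right)} = -57 - 3 F$ ($X{\left(F \right)} = - 3 \left(F - -19\right) = - 3 \left(F + 19\right) = - 3 \left(19 + F\right) = -57 - 3 F$)
$\sqrt{X{\left(\frac{29}{Y} \right)} - 3902} = \sqrt{\left(-57 - 3 \cdot \frac{29}{61}\right) - 3902} = \sqrt{\left(-57 - 3 \cdot 29 \cdot \frac{1}{61}\right) - 3902} = \sqrt{\left(-57 - \frac{87}{61}\right) - 3902} = \sqrt{- \frac{3564}{61} - 3902} = \sqrt{- \frac{241586}{61}} = \frac{i \sqrt{14736746}}{61}$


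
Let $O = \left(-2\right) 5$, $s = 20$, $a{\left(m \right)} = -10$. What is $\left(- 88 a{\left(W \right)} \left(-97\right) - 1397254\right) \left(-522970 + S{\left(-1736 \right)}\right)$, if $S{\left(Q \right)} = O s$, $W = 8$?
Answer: $775659166380$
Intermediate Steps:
$O = -10$
$S{\left(Q \right)} = -200$ ($S{\left(Q \right)} = \left(-10\right) 20 = -200$)
$\left(- 88 a{\left(W \right)} \left(-97\right) - 1397254\right) \left(-522970 + S{\left(-1736 \right)}\right) = \left(\left(-88\right) \left(-10\right) \left(-97\right) - 1397254\right) \left(-522970 - 200\right) = \left(880 \left(-97\right) - 1397254\right) \left(-523170\right) = \left(-85360 - 1397254\right) \left(-523170\right) = \left(-1482614\right) \left(-523170\right) = 775659166380$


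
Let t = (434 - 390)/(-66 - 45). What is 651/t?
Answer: -72261/44 ≈ -1642.3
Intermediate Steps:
t = -44/111 (t = 44/(-111) = 44*(-1/111) = -44/111 ≈ -0.39640)
651/t = 651/(-44/111) = 651*(-111/44) = -72261/44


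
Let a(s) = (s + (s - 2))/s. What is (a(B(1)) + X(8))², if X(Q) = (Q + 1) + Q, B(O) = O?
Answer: 289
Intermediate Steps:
a(s) = (-2 + 2*s)/s (a(s) = (s + (-2 + s))/s = (-2 + 2*s)/s)
X(Q) = 1 + 2*Q (X(Q) = (1 + Q) + Q = 1 + 2*Q)
(a(B(1)) + X(8))² = ((2 - 2/1) + (1 + 2*8))² = ((2 - 2*1) + (1 + 16))² = ((2 - 2) + 17)² = (0 + 17)² = 17² = 289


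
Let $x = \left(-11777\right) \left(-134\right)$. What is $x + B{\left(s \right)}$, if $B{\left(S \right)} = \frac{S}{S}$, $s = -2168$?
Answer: $1578119$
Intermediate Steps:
$x = 1578118$
$B{\left(S \right)} = 1$
$x + B{\left(s \right)} = 1578118 + 1 = 1578119$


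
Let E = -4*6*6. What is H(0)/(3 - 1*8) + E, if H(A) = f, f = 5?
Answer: -145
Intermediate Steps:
H(A) = 5
E = -144 (E = -24*6 = -144)
H(0)/(3 - 1*8) + E = 5/(3 - 1*8) - 144 = 5/(3 - 8) - 144 = 5/(-5) - 144 = -⅕*5 - 144 = -1 - 144 = -145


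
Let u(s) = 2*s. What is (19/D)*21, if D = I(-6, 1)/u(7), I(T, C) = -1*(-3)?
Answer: 1862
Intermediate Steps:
I(T, C) = 3
D = 3/14 (D = 3/((2*7)) = 3/14 ≈ 0.21429)
(19/D)*21 = (19/(3/14))*21 = ((14/3)*19)*21 = (266/3)*21 = 1862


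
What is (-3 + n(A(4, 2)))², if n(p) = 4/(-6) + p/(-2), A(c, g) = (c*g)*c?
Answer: 3481/9 ≈ 386.78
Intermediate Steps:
A(c, g) = g*c²
n(p) = -⅔ - p/2 (n(p) = 4*(-⅙) + p*(-½) = -⅔ - p/2)
(-3 + n(A(4, 2)))² = (-3 + (-⅔ - 4²))² = (-3 + (-⅔ - 16))² = (-3 - 50/3)² = (-59/3)² = 3481/9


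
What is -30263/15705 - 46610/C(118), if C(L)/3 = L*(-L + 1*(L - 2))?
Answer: 2007299/31410 ≈ 63.906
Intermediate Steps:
C(L) = -6*L (C(L) = 3*(L*(-L + 1*(L - 2))) = 3*(L*(-L + 1*(-2 + L))) = 3*(L*(-L + (-2 + L))) = 3*(L*(-2)) = 3*(-2*L) = -6*L)
-30263/15705 - 46610/C(118) = -30263/15705 - 46610/((-6*118)) = -30263*1/15705 - 46610/(-708) = -30263/15705 - 46610*(-1/708) = -30263/15705 + 395/6 = 2007299/31410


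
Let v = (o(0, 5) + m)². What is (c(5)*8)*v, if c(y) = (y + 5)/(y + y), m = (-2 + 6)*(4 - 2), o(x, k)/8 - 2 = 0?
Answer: 4608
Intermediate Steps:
o(x, k) = 16 (o(x, k) = 16 + 8*0 = 16 + 0 = 16)
m = 8 (m = 4*2 = 8)
v = 576 (v = (16 + 8)² = 24² = 576)
c(y) = (5 + y)/(2*y) (c(y) = (5 + y)/((2*y)) = (5 + y)*(1/(2*y)) = (5 + y)/(2*y))
(c(5)*8)*v = (((½)*(5 + 5)/5)*8)*576 = (((½)*(⅕)*10)*8)*576 = (1*8)*576 = 8*576 = 4608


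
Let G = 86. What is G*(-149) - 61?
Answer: -12875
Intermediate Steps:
G*(-149) - 61 = 86*(-149) - 61 = -12814 - 61 = -12875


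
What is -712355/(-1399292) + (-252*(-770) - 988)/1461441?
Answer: 1311200922739/2044982699772 ≈ 0.64118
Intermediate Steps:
-712355/(-1399292) + (-252*(-770) - 988)/1461441 = -712355*(-1/1399292) + (194040 - 988)*(1/1461441) = 712355/1399292 + 193052*(1/1461441) = 712355/1399292 + 193052/1461441 = 1311200922739/2044982699772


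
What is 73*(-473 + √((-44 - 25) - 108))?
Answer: -34529 + 73*I*√177 ≈ -34529.0 + 971.2*I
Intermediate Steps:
73*(-473 + √((-44 - 25) - 108)) = 73*(-473 + √(-69 - 108)) = 73*(-473 + √(-177)) = 73*(-473 + I*√177) = -34529 + 73*I*√177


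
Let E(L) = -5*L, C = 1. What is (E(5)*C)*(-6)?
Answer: 150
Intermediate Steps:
(E(5)*C)*(-6) = (-5*5*1)*(-6) = -25*1*(-6) = -25*(-6) = 150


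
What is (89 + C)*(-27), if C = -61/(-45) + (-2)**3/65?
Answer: -158358/65 ≈ -2436.3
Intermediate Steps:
C = 721/585 (C = -61*(-1/45) - 8*1/65 = 61/45 - 8/65 = 721/585 ≈ 1.2325)
(89 + C)*(-27) = (89 + 721/585)*(-27) = (52786/585)*(-27) = -158358/65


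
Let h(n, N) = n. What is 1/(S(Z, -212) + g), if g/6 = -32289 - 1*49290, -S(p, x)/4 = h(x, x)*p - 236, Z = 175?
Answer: -1/340130 ≈ -2.9401e-6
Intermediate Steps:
S(p, x) = 944 - 4*p*x (S(p, x) = -4*(x*p - 236) = -4*(p*x - 236) = -4*(-236 + p*x) = 944 - 4*p*x)
g = -489474 (g = 6*(-32289 - 1*49290) = 6*(-32289 - 49290) = 6*(-81579) = -489474)
1/(S(Z, -212) + g) = 1/((944 - 4*175*(-212)) - 489474) = 1/((944 + 148400) - 489474) = 1/(149344 - 489474) = 1/(-340130) = -1/340130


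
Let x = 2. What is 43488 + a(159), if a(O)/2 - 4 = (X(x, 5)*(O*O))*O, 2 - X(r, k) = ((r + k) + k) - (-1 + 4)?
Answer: -56232010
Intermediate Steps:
X(r, k) = 5 - r - 2*k (X(r, k) = 2 - (((r + k) + k) - (-1 + 4)) = 2 - (((k + r) + k) - 1*3) = 2 - ((r + 2*k) - 3) = 2 - (-3 + r + 2*k) = 2 + (3 - r - 2*k) = 5 - r - 2*k)
a(O) = 8 - 14*O**3 (a(O) = 8 + 2*(((5 - 1*2 - 2*5)*(O*O))*O) = 8 + 2*(((5 - 2 - 10)*O**2)*O) = 8 + 2*((-7*O**2)*O) = 8 + 2*(-7*O**3) = 8 - 14*O**3)
43488 + a(159) = 43488 + (8 - 14*159**3) = 43488 + (8 - 14*4019679) = 43488 + (8 - 56275506) = 43488 - 56275498 = -56232010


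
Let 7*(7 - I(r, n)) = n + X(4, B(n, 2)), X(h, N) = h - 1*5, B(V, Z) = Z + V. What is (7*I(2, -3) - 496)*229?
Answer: -101447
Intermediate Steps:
B(V, Z) = V + Z
X(h, N) = -5 + h (X(h, N) = h - 5 = -5 + h)
I(r, n) = 50/7 - n/7 (I(r, n) = 7 - (n + (-5 + 4))/7 = 7 - (n - 1)/7 = 7 - (-1 + n)/7 = 7 + (⅐ - n/7) = 50/7 - n/7)
(7*I(2, -3) - 496)*229 = (7*(50/7 - ⅐*(-3)) - 496)*229 = (7*(50/7 + 3/7) - 496)*229 = (7*(53/7) - 496)*229 = (53 - 496)*229 = -443*229 = -101447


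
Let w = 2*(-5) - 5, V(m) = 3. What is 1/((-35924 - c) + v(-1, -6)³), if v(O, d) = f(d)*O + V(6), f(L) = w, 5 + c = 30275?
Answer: -1/60362 ≈ -1.6567e-5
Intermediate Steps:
c = 30270 (c = -5 + 30275 = 30270)
w = -15 (w = -10 - 5 = -15)
f(L) = -15
v(O, d) = 3 - 15*O (v(O, d) = -15*O + 3 = 3 - 15*O)
1/((-35924 - c) + v(-1, -6)³) = 1/((-35924 - 1*30270) + (3 - 15*(-1))³) = 1/((-35924 - 30270) + (3 + 15)³) = 1/(-66194 + 18³) = 1/(-66194 + 5832) = 1/(-60362) = -1/60362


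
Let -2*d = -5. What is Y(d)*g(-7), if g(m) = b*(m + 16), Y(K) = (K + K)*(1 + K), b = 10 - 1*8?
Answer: 315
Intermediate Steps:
d = 5/2 (d = -½*(-5) = 5/2 ≈ 2.5000)
b = 2 (b = 10 - 8 = 2)
Y(K) = 2*K*(1 + K) (Y(K) = (2*K)*(1 + K) = 2*K*(1 + K))
g(m) = 32 + 2*m (g(m) = 2*(m + 16) = 2*(16 + m) = 32 + 2*m)
Y(d)*g(-7) = (2*(5/2)*(1 + 5/2))*(32 + 2*(-7)) = (2*(5/2)*(7/2))*(32 - 14) = (35/2)*18 = 315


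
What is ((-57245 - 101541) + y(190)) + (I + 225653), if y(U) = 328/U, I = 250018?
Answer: 30104239/95 ≈ 3.1689e+5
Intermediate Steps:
((-57245 - 101541) + y(190)) + (I + 225653) = ((-57245 - 101541) + 328/190) + (250018 + 225653) = (-158786 + 328*(1/190)) + 475671 = (-158786 + 164/95) + 475671 = -15084506/95 + 475671 = 30104239/95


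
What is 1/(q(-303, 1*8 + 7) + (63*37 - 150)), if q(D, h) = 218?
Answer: 1/2399 ≈ 0.00041684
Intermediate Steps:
1/(q(-303, 1*8 + 7) + (63*37 - 150)) = 1/(218 + (63*37 - 150)) = 1/(218 + (2331 - 150)) = 1/(218 + 2181) = 1/2399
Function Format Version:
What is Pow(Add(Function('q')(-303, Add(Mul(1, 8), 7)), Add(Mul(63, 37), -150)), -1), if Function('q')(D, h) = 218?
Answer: Rational(1, 2399) ≈ 0.00041684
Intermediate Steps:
Pow(Add(Function('q')(-303, Add(Mul(1, 8), 7)), Add(Mul(63, 37), -150)), -1) = Pow(Add(218, Add(Mul(63, 37), -150)), -1) = Pow(Add(218, Add(2331, -150)), -1) = Pow(Add(218, 2181), -1) = Pow(2399, -1) = Rational(1, 2399)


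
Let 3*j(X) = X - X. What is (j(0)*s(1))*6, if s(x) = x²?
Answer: 0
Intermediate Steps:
j(X) = 0 (j(X) = (X - X)/3 = (⅓)*0 = 0)
(j(0)*s(1))*6 = (0*1²)*6 = (0*1)*6 = 0*6 = 0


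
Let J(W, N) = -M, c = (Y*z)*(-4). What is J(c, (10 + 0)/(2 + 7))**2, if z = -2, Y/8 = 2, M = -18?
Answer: 324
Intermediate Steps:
Y = 16 (Y = 8*2 = 16)
c = 128 (c = (16*(-2))*(-4) = -32*(-4) = 128)
J(W, N) = 18 (J(W, N) = -1*(-18) = 18)
J(c, (10 + 0)/(2 + 7))**2 = 18**2 = 324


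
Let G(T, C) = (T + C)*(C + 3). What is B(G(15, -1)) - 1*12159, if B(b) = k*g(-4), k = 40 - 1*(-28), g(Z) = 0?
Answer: -12159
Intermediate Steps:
G(T, C) = (3 + C)*(C + T) (G(T, C) = (C + T)*(3 + C) = (3 + C)*(C + T))
k = 68 (k = 40 + 28 = 68)
B(b) = 0 (B(b) = 68*0 = 0)
B(G(15, -1)) - 1*12159 = 0 - 1*12159 = 0 - 12159 = -12159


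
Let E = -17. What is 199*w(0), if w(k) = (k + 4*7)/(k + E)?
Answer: -5572/17 ≈ -327.76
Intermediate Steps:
w(k) = (28 + k)/(-17 + k) (w(k) = (k + 4*7)/(k - 17) = (k + 28)/(-17 + k) = (28 + k)/(-17 + k))
199*w(0) = 199*((28 + 0)/(-17 + 0)) = 199*(28/(-17)) = 199*(-1/17*28) = 199*(-28/17) = -5572/17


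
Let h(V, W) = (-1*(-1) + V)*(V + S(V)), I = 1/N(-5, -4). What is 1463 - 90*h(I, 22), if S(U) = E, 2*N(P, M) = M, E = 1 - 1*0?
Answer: 2881/2 ≈ 1440.5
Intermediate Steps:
E = 1 (E = 1 + 0 = 1)
N(P, M) = M/2
I = -½ (I = 1/((½)*(-4)) = 1/(-2) = -½ ≈ -0.50000)
S(U) = 1
h(V, W) = (1 + V)² (h(V, W) = (-1*(-1) + V)*(V + 1) = (1 + V)*(1 + V) = (1 + V)²)
1463 - 90*h(I, 22) = 1463 - 90*(1 + (-½)² + 2*(-½)) = 1463 - 90*(1 + ¼ - 1) = 1463 - 90*¼ = 1463 - 45/2 = 2881/2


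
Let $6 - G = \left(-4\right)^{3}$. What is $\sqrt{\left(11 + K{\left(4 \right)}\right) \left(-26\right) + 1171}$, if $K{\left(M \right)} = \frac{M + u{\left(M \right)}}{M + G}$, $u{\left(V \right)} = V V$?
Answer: $\frac{\sqrt{1201945}}{37} \approx 29.631$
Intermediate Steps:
$G = 70$ ($G = 6 - \left(-4\right)^{3} = 6 - -64 = 6 + 64 = 70$)
$u{\left(V \right)} = V^{2}$
$K{\left(M \right)} = \frac{M + M^{2}}{70 + M}$ ($K{\left(M \right)} = \frac{M + M^{2}}{M + 70} = \frac{M + M^{2}}{70 + M}$)
$\sqrt{\left(11 + K{\left(4 \right)}\right) \left(-26\right) + 1171} = \sqrt{\left(11 + \frac{4 \left(1 + 4\right)}{70 + 4}\right) \left(-26\right) + 1171} = \sqrt{\left(11 + 4 \cdot \frac{1}{74} \cdot 5\right) \left(-26\right) + 1171} = \sqrt{\left(11 + \frac{10}{37}\right) \left(-26\right) + 1171} = \sqrt{\frac{417}{37} \left(-26\right) + 1171} = \sqrt{- \frac{10842}{37} + 1171} = \sqrt{\frac{32485}{37}} = \frac{\sqrt{1201945}}{37}$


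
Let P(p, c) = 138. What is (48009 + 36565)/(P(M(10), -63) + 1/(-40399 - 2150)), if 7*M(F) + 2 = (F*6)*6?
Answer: 514077018/838823 ≈ 612.86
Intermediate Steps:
M(F) = -2/7 + 36*F/7 (M(F) = -2/7 + ((F*6)*6)/7 = -2/7 + ((6*F)*6)/7 = -2/7 + (36*F)/7 = -2/7 + 36*F/7)
(48009 + 36565)/(P(M(10), -63) + 1/(-40399 - 2150)) = (48009 + 36565)/(138 + 1/(-40399 - 2150)) = 84574/(138 + 1/(-42549)) = 84574/(138 - 1/42549) = 84574/(5871761/42549) = 84574*(42549/5871761) = 514077018/838823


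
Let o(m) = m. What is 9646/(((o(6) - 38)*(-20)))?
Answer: 4823/320 ≈ 15.072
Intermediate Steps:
9646/(((o(6) - 38)*(-20))) = 9646/(((6 - 38)*(-20))) = 9646/((-32*(-20))) = 9646/640 = 9646*(1/640) = 4823/320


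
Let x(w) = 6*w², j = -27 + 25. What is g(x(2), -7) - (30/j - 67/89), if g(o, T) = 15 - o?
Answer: 601/89 ≈ 6.7528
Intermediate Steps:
j = -2
g(x(2), -7) - (30/j - 67/89) = (15 - 6*2²) - (30/(-2) - 67/89) = (15 - 6*4) - (30*(-½) - 67*1/89) = (15 - 1*24) - (-15 - 67/89) = (15 - 24) - 1*(-1402/89) = -9 + 1402/89 = 601/89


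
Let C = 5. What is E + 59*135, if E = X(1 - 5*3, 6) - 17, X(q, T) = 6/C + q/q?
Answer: 39751/5 ≈ 7950.2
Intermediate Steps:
X(q, T) = 11/5 (X(q, T) = 6/5 + q/q = 6*(⅕) + 1 = 6/5 + 1 = 11/5)
E = -74/5 (E = 11/5 - 17 = -74/5 ≈ -14.800)
E + 59*135 = -74/5 + 59*135 = -74/5 + 7965 = 39751/5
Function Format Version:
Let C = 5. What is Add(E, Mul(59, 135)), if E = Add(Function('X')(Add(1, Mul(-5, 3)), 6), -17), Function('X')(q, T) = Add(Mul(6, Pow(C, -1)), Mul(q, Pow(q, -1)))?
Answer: Rational(39751, 5) ≈ 7950.2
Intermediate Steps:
Function('X')(q, T) = Rational(11, 5) (Function('X')(q, T) = Add(Mul(6, Pow(5, -1)), Mul(q, Pow(q, -1))) = Add(Mul(6, Rational(1, 5)), 1) = Add(Rational(6, 5), 1) = Rational(11, 5))
E = Rational(-74, 5) (E = Add(Rational(11, 5), -17) = Rational(-74, 5) ≈ -14.800)
Add(E, Mul(59, 135)) = Add(Rational(-74, 5), Mul(59, 135)) = Add(Rational(-74, 5), 7965) = Rational(39751, 5)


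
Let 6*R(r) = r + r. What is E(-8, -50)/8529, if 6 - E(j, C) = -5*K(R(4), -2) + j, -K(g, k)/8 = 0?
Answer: 14/8529 ≈ 0.0016415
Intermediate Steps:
R(r) = r/3 (R(r) = (r + r)/6 = (2*r)/6 = r/3)
K(g, k) = 0 (K(g, k) = -8*0 = 0)
E(j, C) = 6 - j (E(j, C) = 6 - (-5*0 + j) = 6 - (0 + j) = 6 - j)
E(-8, -50)/8529 = (6 - 1*(-8))/8529 = (6 + 8)*(1/8529) = 14*(1/8529) = 14/8529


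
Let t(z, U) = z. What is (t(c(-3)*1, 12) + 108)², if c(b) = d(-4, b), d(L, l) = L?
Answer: 10816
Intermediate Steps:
c(b) = -4
(t(c(-3)*1, 12) + 108)² = (-4*1 + 108)² = (-4 + 108)² = 104² = 10816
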